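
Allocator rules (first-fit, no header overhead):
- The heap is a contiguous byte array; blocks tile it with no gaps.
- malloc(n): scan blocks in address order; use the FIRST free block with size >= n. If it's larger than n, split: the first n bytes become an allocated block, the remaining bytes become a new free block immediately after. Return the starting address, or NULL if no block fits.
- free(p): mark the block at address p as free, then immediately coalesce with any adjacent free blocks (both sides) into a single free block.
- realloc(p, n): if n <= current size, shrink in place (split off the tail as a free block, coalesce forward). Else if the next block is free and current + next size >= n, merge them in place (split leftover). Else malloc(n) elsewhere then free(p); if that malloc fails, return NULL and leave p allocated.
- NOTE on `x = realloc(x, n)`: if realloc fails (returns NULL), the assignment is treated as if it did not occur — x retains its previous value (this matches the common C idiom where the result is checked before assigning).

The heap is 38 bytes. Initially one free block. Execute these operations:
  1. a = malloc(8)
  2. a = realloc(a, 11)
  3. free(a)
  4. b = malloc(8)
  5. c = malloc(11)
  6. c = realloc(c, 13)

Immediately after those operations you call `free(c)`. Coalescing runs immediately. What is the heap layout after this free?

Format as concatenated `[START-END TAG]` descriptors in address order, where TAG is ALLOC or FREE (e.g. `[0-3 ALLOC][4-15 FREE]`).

Answer: [0-7 ALLOC][8-37 FREE]

Derivation:
Op 1: a = malloc(8) -> a = 0; heap: [0-7 ALLOC][8-37 FREE]
Op 2: a = realloc(a, 11) -> a = 0; heap: [0-10 ALLOC][11-37 FREE]
Op 3: free(a) -> (freed a); heap: [0-37 FREE]
Op 4: b = malloc(8) -> b = 0; heap: [0-7 ALLOC][8-37 FREE]
Op 5: c = malloc(11) -> c = 8; heap: [0-7 ALLOC][8-18 ALLOC][19-37 FREE]
Op 6: c = realloc(c, 13) -> c = 8; heap: [0-7 ALLOC][8-20 ALLOC][21-37 FREE]
free(c): c = 8 -> block [8-20 ALLOC]; mark free, coalesce with adjacent free neighbors -> [0-7 ALLOC][8-37 FREE]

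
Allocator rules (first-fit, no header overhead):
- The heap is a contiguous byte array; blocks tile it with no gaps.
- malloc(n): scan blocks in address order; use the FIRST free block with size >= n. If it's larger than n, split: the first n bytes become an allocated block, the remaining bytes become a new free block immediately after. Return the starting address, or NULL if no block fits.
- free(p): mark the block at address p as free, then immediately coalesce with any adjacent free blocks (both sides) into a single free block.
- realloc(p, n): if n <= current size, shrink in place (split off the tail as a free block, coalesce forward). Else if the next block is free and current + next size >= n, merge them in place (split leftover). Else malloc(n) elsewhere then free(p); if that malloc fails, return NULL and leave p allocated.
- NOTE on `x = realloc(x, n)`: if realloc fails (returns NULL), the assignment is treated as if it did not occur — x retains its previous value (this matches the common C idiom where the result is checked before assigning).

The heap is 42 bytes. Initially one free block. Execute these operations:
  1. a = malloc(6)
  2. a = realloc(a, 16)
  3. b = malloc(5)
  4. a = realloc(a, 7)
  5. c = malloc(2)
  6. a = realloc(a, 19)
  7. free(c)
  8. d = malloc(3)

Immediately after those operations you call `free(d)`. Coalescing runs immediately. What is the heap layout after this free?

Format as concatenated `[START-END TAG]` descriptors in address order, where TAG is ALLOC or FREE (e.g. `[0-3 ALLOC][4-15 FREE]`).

Op 1: a = malloc(6) -> a = 0; heap: [0-5 ALLOC][6-41 FREE]
Op 2: a = realloc(a, 16) -> a = 0; heap: [0-15 ALLOC][16-41 FREE]
Op 3: b = malloc(5) -> b = 16; heap: [0-15 ALLOC][16-20 ALLOC][21-41 FREE]
Op 4: a = realloc(a, 7) -> a = 0; heap: [0-6 ALLOC][7-15 FREE][16-20 ALLOC][21-41 FREE]
Op 5: c = malloc(2) -> c = 7; heap: [0-6 ALLOC][7-8 ALLOC][9-15 FREE][16-20 ALLOC][21-41 FREE]
Op 6: a = realloc(a, 19) -> a = 21; heap: [0-6 FREE][7-8 ALLOC][9-15 FREE][16-20 ALLOC][21-39 ALLOC][40-41 FREE]
Op 7: free(c) -> (freed c); heap: [0-15 FREE][16-20 ALLOC][21-39 ALLOC][40-41 FREE]
Op 8: d = malloc(3) -> d = 0; heap: [0-2 ALLOC][3-15 FREE][16-20 ALLOC][21-39 ALLOC][40-41 FREE]
free(d): d = 0 -> block [0-2 ALLOC]; mark free, coalesce with adjacent free neighbors -> [0-15 FREE][16-20 ALLOC][21-39 ALLOC][40-41 FREE]

Answer: [0-15 FREE][16-20 ALLOC][21-39 ALLOC][40-41 FREE]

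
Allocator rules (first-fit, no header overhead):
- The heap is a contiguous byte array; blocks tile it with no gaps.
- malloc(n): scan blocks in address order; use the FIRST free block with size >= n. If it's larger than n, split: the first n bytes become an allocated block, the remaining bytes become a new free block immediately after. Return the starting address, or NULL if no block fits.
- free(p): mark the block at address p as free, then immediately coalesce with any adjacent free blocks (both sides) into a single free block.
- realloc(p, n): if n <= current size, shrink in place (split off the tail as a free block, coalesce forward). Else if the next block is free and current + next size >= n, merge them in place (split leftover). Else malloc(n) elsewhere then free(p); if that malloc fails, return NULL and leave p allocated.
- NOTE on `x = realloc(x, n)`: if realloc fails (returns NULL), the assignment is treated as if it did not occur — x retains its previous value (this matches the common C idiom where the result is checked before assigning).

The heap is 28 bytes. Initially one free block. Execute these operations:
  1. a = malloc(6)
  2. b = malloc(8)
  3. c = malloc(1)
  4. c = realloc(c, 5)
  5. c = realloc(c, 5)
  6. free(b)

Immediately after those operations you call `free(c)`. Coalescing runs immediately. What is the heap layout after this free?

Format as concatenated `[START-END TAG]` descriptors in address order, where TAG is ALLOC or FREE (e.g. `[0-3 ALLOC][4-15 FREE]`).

Answer: [0-5 ALLOC][6-27 FREE]

Derivation:
Op 1: a = malloc(6) -> a = 0; heap: [0-5 ALLOC][6-27 FREE]
Op 2: b = malloc(8) -> b = 6; heap: [0-5 ALLOC][6-13 ALLOC][14-27 FREE]
Op 3: c = malloc(1) -> c = 14; heap: [0-5 ALLOC][6-13 ALLOC][14-14 ALLOC][15-27 FREE]
Op 4: c = realloc(c, 5) -> c = 14; heap: [0-5 ALLOC][6-13 ALLOC][14-18 ALLOC][19-27 FREE]
Op 5: c = realloc(c, 5) -> c = 14; heap: [0-5 ALLOC][6-13 ALLOC][14-18 ALLOC][19-27 FREE]
Op 6: free(b) -> (freed b); heap: [0-5 ALLOC][6-13 FREE][14-18 ALLOC][19-27 FREE]
free(c): c = 14 -> block [14-18 ALLOC]; mark free, coalesce with adjacent free neighbors -> [0-5 ALLOC][6-27 FREE]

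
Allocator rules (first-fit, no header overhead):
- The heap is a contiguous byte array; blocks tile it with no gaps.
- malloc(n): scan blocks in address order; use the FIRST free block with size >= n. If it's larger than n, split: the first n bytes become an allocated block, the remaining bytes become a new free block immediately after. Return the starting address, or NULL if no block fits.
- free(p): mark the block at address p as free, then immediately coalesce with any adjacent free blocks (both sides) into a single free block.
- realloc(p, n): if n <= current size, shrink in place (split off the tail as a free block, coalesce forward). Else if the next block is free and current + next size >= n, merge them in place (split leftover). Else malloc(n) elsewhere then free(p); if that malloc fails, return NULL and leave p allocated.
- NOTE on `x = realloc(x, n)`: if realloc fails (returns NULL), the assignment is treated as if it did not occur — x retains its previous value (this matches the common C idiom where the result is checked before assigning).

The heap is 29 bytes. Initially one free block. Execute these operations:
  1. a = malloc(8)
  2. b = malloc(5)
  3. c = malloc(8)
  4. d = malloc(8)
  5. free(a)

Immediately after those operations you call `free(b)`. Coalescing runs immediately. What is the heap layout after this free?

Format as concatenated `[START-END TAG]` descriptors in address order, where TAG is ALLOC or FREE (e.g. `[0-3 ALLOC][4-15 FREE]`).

Answer: [0-12 FREE][13-20 ALLOC][21-28 ALLOC]

Derivation:
Op 1: a = malloc(8) -> a = 0; heap: [0-7 ALLOC][8-28 FREE]
Op 2: b = malloc(5) -> b = 8; heap: [0-7 ALLOC][8-12 ALLOC][13-28 FREE]
Op 3: c = malloc(8) -> c = 13; heap: [0-7 ALLOC][8-12 ALLOC][13-20 ALLOC][21-28 FREE]
Op 4: d = malloc(8) -> d = 21; heap: [0-7 ALLOC][8-12 ALLOC][13-20 ALLOC][21-28 ALLOC]
Op 5: free(a) -> (freed a); heap: [0-7 FREE][8-12 ALLOC][13-20 ALLOC][21-28 ALLOC]
free(b): b = 8 -> block [8-12 ALLOC]; mark free, coalesce with adjacent free neighbors -> [0-12 FREE][13-20 ALLOC][21-28 ALLOC]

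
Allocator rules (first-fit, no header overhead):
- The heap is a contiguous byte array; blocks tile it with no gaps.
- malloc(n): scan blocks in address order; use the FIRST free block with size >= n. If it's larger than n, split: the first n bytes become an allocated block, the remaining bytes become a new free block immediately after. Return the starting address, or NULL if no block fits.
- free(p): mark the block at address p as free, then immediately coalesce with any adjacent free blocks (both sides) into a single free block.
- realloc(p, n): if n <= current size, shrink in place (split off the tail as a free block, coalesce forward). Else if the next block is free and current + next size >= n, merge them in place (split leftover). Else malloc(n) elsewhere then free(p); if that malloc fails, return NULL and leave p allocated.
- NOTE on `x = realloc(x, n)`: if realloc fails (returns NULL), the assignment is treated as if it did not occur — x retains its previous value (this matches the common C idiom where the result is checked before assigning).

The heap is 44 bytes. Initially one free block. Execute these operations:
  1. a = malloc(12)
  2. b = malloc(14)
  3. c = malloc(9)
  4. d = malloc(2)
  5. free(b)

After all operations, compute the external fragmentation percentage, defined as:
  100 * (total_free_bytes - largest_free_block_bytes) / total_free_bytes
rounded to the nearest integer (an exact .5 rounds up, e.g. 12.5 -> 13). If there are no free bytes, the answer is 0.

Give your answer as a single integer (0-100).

Op 1: a = malloc(12) -> a = 0; heap: [0-11 ALLOC][12-43 FREE]
Op 2: b = malloc(14) -> b = 12; heap: [0-11 ALLOC][12-25 ALLOC][26-43 FREE]
Op 3: c = malloc(9) -> c = 26; heap: [0-11 ALLOC][12-25 ALLOC][26-34 ALLOC][35-43 FREE]
Op 4: d = malloc(2) -> d = 35; heap: [0-11 ALLOC][12-25 ALLOC][26-34 ALLOC][35-36 ALLOC][37-43 FREE]
Op 5: free(b) -> (freed b); heap: [0-11 ALLOC][12-25 FREE][26-34 ALLOC][35-36 ALLOC][37-43 FREE]
Free blocks: [14 7] total_free=21 largest=14 -> 100*(21-14)/21 = 700/21 ≈ 33.333 -> rounds to 33

Answer: 33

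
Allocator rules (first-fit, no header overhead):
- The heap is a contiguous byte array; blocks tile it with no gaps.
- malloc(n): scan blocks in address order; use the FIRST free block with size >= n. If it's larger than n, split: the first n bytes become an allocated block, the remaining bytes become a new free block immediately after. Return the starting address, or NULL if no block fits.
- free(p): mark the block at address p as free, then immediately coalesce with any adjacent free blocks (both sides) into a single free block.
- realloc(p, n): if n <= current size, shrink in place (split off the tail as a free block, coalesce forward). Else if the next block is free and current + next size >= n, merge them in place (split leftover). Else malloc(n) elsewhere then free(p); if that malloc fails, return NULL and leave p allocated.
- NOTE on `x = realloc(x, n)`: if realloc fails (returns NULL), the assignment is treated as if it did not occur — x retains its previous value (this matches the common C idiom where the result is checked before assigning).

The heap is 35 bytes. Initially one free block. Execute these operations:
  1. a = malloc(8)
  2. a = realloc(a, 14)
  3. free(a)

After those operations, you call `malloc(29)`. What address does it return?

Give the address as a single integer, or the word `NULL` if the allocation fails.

Answer: 0

Derivation:
Op 1: a = malloc(8) -> a = 0; heap: [0-7 ALLOC][8-34 FREE]
Op 2: a = realloc(a, 14) -> a = 0; heap: [0-13 ALLOC][14-34 FREE]
Op 3: free(a) -> (freed a); heap: [0-34 FREE]
malloc(29): first-fit scan over [0-34 FREE] -> 0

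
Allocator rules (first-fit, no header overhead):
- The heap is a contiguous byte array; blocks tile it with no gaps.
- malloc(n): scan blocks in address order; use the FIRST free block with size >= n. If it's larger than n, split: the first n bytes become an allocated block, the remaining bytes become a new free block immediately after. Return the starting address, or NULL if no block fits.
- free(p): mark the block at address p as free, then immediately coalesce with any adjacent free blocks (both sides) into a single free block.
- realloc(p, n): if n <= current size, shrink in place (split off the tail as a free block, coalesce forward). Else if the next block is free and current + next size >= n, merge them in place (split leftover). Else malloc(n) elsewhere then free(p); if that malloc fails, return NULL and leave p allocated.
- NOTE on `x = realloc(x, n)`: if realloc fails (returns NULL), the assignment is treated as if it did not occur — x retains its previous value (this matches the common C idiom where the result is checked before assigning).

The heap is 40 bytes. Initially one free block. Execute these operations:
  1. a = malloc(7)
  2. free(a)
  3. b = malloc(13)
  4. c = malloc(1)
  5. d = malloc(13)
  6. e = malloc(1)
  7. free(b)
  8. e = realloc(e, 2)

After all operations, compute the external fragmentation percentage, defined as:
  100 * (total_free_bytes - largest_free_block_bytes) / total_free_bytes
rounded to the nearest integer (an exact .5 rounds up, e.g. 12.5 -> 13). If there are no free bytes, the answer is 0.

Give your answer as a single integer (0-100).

Answer: 46

Derivation:
Op 1: a = malloc(7) -> a = 0; heap: [0-6 ALLOC][7-39 FREE]
Op 2: free(a) -> (freed a); heap: [0-39 FREE]
Op 3: b = malloc(13) -> b = 0; heap: [0-12 ALLOC][13-39 FREE]
Op 4: c = malloc(1) -> c = 13; heap: [0-12 ALLOC][13-13 ALLOC][14-39 FREE]
Op 5: d = malloc(13) -> d = 14; heap: [0-12 ALLOC][13-13 ALLOC][14-26 ALLOC][27-39 FREE]
Op 6: e = malloc(1) -> e = 27; heap: [0-12 ALLOC][13-13 ALLOC][14-26 ALLOC][27-27 ALLOC][28-39 FREE]
Op 7: free(b) -> (freed b); heap: [0-12 FREE][13-13 ALLOC][14-26 ALLOC][27-27 ALLOC][28-39 FREE]
Op 8: e = realloc(e, 2) -> e = 27; heap: [0-12 FREE][13-13 ALLOC][14-26 ALLOC][27-28 ALLOC][29-39 FREE]
Free blocks: [13 11] total_free=24 largest=13 -> 100*(24-13)/24 = 1100/24 ≈ 45.833 -> rounds to 46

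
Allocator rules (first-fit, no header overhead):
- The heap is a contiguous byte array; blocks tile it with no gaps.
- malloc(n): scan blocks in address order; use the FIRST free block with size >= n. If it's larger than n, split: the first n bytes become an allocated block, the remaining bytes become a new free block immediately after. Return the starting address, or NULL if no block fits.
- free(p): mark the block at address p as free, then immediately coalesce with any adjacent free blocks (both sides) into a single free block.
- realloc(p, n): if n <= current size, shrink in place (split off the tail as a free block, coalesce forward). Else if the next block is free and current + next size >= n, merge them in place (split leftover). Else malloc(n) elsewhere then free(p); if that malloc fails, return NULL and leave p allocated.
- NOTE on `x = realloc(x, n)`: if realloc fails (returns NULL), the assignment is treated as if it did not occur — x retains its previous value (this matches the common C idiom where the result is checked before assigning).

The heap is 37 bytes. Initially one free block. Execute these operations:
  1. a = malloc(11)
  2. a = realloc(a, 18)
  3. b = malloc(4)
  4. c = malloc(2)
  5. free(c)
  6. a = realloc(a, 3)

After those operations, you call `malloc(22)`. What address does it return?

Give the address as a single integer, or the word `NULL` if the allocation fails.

Answer: NULL

Derivation:
Op 1: a = malloc(11) -> a = 0; heap: [0-10 ALLOC][11-36 FREE]
Op 2: a = realloc(a, 18) -> a = 0; heap: [0-17 ALLOC][18-36 FREE]
Op 3: b = malloc(4) -> b = 18; heap: [0-17 ALLOC][18-21 ALLOC][22-36 FREE]
Op 4: c = malloc(2) -> c = 22; heap: [0-17 ALLOC][18-21 ALLOC][22-23 ALLOC][24-36 FREE]
Op 5: free(c) -> (freed c); heap: [0-17 ALLOC][18-21 ALLOC][22-36 FREE]
Op 6: a = realloc(a, 3) -> a = 0; heap: [0-2 ALLOC][3-17 FREE][18-21 ALLOC][22-36 FREE]
malloc(22): first-fit scan over [0-2 ALLOC][3-17 FREE][18-21 ALLOC][22-36 FREE] -> NULL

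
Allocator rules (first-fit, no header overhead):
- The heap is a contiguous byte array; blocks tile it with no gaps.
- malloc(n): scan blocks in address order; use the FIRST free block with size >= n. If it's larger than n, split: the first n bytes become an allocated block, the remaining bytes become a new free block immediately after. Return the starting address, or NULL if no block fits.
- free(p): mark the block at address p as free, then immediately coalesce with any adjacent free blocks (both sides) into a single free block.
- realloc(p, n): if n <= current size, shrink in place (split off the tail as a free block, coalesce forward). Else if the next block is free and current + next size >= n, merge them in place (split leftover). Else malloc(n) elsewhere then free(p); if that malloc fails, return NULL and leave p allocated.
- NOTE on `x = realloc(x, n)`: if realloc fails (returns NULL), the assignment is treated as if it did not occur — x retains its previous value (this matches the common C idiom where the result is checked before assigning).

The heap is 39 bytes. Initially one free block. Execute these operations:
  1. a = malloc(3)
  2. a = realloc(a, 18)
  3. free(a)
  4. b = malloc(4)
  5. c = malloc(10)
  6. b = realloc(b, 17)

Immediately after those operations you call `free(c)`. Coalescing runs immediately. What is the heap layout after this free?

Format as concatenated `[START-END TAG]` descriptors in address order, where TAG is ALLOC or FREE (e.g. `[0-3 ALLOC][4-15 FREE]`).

Answer: [0-13 FREE][14-30 ALLOC][31-38 FREE]

Derivation:
Op 1: a = malloc(3) -> a = 0; heap: [0-2 ALLOC][3-38 FREE]
Op 2: a = realloc(a, 18) -> a = 0; heap: [0-17 ALLOC][18-38 FREE]
Op 3: free(a) -> (freed a); heap: [0-38 FREE]
Op 4: b = malloc(4) -> b = 0; heap: [0-3 ALLOC][4-38 FREE]
Op 5: c = malloc(10) -> c = 4; heap: [0-3 ALLOC][4-13 ALLOC][14-38 FREE]
Op 6: b = realloc(b, 17) -> b = 14; heap: [0-3 FREE][4-13 ALLOC][14-30 ALLOC][31-38 FREE]
free(c): c = 4 -> block [4-13 ALLOC]; mark free, coalesce with adjacent free neighbors -> [0-13 FREE][14-30 ALLOC][31-38 FREE]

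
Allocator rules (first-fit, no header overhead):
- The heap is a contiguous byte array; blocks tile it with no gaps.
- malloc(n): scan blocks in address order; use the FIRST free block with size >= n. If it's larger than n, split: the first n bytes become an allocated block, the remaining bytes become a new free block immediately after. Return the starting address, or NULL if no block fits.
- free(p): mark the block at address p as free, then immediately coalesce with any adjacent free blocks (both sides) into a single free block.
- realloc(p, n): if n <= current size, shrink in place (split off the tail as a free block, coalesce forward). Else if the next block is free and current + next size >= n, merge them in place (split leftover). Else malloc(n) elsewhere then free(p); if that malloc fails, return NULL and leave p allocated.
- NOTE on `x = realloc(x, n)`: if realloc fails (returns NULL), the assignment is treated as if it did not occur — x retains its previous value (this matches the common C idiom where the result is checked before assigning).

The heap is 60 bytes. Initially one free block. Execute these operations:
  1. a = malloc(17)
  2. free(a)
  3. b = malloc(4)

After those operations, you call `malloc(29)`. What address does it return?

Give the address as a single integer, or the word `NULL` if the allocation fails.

Answer: 4

Derivation:
Op 1: a = malloc(17) -> a = 0; heap: [0-16 ALLOC][17-59 FREE]
Op 2: free(a) -> (freed a); heap: [0-59 FREE]
Op 3: b = malloc(4) -> b = 0; heap: [0-3 ALLOC][4-59 FREE]
malloc(29): first-fit scan over [0-3 ALLOC][4-59 FREE] -> 4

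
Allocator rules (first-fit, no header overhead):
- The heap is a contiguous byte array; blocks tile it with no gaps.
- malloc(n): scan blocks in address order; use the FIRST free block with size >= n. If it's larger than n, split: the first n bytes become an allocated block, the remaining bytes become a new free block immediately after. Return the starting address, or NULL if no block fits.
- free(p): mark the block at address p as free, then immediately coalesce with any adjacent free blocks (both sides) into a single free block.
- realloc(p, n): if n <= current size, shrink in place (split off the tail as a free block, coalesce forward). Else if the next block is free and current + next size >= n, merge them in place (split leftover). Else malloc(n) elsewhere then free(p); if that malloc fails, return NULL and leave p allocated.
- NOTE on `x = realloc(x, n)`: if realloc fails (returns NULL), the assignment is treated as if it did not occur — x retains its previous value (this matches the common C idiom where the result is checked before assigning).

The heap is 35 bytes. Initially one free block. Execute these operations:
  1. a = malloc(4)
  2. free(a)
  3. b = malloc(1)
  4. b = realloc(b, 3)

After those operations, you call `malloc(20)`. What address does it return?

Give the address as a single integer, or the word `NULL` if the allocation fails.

Op 1: a = malloc(4) -> a = 0; heap: [0-3 ALLOC][4-34 FREE]
Op 2: free(a) -> (freed a); heap: [0-34 FREE]
Op 3: b = malloc(1) -> b = 0; heap: [0-0 ALLOC][1-34 FREE]
Op 4: b = realloc(b, 3) -> b = 0; heap: [0-2 ALLOC][3-34 FREE]
malloc(20): first-fit scan over [0-2 ALLOC][3-34 FREE] -> 3

Answer: 3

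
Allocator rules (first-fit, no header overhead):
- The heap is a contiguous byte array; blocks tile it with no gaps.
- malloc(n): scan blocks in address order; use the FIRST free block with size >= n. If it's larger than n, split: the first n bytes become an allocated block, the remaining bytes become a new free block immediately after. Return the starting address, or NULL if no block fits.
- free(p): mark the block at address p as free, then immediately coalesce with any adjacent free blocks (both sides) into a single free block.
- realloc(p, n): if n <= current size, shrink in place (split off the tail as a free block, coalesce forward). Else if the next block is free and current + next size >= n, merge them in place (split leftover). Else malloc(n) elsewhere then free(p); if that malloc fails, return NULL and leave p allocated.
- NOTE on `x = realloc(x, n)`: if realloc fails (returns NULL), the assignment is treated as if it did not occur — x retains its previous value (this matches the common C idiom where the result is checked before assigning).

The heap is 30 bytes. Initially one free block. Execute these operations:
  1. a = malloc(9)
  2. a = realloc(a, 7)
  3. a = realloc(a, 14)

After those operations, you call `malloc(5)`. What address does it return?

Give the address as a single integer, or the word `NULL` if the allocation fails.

Op 1: a = malloc(9) -> a = 0; heap: [0-8 ALLOC][9-29 FREE]
Op 2: a = realloc(a, 7) -> a = 0; heap: [0-6 ALLOC][7-29 FREE]
Op 3: a = realloc(a, 14) -> a = 0; heap: [0-13 ALLOC][14-29 FREE]
malloc(5): first-fit scan over [0-13 ALLOC][14-29 FREE] -> 14

Answer: 14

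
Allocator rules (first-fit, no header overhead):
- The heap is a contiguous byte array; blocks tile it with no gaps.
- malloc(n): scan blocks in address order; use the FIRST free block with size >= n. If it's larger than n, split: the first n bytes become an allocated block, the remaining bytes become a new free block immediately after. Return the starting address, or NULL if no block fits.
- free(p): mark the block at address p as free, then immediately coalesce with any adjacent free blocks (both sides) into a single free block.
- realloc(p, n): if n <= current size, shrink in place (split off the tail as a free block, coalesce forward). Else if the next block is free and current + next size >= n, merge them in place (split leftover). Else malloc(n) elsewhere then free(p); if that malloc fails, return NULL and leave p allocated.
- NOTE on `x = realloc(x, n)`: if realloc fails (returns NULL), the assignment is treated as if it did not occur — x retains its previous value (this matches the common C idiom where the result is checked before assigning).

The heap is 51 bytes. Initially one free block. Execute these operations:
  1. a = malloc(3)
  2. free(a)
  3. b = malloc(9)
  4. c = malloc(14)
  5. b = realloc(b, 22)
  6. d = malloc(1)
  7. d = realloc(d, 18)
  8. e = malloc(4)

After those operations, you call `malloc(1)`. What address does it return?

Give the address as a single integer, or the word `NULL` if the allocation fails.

Answer: 5

Derivation:
Op 1: a = malloc(3) -> a = 0; heap: [0-2 ALLOC][3-50 FREE]
Op 2: free(a) -> (freed a); heap: [0-50 FREE]
Op 3: b = malloc(9) -> b = 0; heap: [0-8 ALLOC][9-50 FREE]
Op 4: c = malloc(14) -> c = 9; heap: [0-8 ALLOC][9-22 ALLOC][23-50 FREE]
Op 5: b = realloc(b, 22) -> b = 23; heap: [0-8 FREE][9-22 ALLOC][23-44 ALLOC][45-50 FREE]
Op 6: d = malloc(1) -> d = 0; heap: [0-0 ALLOC][1-8 FREE][9-22 ALLOC][23-44 ALLOC][45-50 FREE]
Op 7: d = realloc(d, 18) -> NULL (d unchanged); heap: [0-0 ALLOC][1-8 FREE][9-22 ALLOC][23-44 ALLOC][45-50 FREE]
Op 8: e = malloc(4) -> e = 1; heap: [0-0 ALLOC][1-4 ALLOC][5-8 FREE][9-22 ALLOC][23-44 ALLOC][45-50 FREE]
malloc(1): first-fit scan over [0-0 ALLOC][1-4 ALLOC][5-8 FREE][9-22 ALLOC][23-44 ALLOC][45-50 FREE] -> 5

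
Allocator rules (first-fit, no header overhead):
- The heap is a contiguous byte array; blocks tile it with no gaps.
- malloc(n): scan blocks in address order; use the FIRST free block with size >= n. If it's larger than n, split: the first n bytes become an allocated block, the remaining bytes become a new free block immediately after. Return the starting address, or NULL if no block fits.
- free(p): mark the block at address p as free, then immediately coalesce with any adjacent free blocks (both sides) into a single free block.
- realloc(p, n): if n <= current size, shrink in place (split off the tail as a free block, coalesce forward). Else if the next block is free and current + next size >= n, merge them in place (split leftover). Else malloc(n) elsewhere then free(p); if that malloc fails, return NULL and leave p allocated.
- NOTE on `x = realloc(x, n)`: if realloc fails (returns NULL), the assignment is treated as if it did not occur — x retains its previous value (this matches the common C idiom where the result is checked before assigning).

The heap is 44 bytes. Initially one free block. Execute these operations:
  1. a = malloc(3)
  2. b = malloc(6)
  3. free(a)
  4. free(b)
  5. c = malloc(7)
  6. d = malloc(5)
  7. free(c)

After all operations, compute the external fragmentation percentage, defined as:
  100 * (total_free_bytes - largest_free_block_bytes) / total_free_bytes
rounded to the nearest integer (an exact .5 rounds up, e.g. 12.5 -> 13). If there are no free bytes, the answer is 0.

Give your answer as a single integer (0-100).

Answer: 18

Derivation:
Op 1: a = malloc(3) -> a = 0; heap: [0-2 ALLOC][3-43 FREE]
Op 2: b = malloc(6) -> b = 3; heap: [0-2 ALLOC][3-8 ALLOC][9-43 FREE]
Op 3: free(a) -> (freed a); heap: [0-2 FREE][3-8 ALLOC][9-43 FREE]
Op 4: free(b) -> (freed b); heap: [0-43 FREE]
Op 5: c = malloc(7) -> c = 0; heap: [0-6 ALLOC][7-43 FREE]
Op 6: d = malloc(5) -> d = 7; heap: [0-6 ALLOC][7-11 ALLOC][12-43 FREE]
Op 7: free(c) -> (freed c); heap: [0-6 FREE][7-11 ALLOC][12-43 FREE]
Free blocks: [7 32] total_free=39 largest=32 -> 100*(39-32)/39 = 700/39 ≈ 17.949 -> rounds to 18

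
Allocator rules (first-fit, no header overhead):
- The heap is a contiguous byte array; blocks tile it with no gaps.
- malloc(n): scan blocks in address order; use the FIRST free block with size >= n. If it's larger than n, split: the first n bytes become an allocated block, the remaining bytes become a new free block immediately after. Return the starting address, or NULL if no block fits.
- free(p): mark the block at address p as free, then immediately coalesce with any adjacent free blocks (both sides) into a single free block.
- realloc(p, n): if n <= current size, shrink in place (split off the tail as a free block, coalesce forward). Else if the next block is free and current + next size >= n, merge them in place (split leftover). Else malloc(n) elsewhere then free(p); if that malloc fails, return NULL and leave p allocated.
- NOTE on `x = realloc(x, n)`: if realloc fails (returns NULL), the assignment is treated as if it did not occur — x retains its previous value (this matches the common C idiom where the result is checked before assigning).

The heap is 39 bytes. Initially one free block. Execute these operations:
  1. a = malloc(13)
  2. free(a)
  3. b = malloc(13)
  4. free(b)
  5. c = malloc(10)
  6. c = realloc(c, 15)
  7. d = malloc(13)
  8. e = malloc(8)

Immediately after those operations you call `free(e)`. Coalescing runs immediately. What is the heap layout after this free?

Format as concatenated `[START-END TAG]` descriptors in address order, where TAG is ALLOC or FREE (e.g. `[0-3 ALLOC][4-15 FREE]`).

Op 1: a = malloc(13) -> a = 0; heap: [0-12 ALLOC][13-38 FREE]
Op 2: free(a) -> (freed a); heap: [0-38 FREE]
Op 3: b = malloc(13) -> b = 0; heap: [0-12 ALLOC][13-38 FREE]
Op 4: free(b) -> (freed b); heap: [0-38 FREE]
Op 5: c = malloc(10) -> c = 0; heap: [0-9 ALLOC][10-38 FREE]
Op 6: c = realloc(c, 15) -> c = 0; heap: [0-14 ALLOC][15-38 FREE]
Op 7: d = malloc(13) -> d = 15; heap: [0-14 ALLOC][15-27 ALLOC][28-38 FREE]
Op 8: e = malloc(8) -> e = 28; heap: [0-14 ALLOC][15-27 ALLOC][28-35 ALLOC][36-38 FREE]
free(e): e = 28 -> block [28-35 ALLOC]; mark free, coalesce with adjacent free neighbors -> [0-14 ALLOC][15-27 ALLOC][28-38 FREE]

Answer: [0-14 ALLOC][15-27 ALLOC][28-38 FREE]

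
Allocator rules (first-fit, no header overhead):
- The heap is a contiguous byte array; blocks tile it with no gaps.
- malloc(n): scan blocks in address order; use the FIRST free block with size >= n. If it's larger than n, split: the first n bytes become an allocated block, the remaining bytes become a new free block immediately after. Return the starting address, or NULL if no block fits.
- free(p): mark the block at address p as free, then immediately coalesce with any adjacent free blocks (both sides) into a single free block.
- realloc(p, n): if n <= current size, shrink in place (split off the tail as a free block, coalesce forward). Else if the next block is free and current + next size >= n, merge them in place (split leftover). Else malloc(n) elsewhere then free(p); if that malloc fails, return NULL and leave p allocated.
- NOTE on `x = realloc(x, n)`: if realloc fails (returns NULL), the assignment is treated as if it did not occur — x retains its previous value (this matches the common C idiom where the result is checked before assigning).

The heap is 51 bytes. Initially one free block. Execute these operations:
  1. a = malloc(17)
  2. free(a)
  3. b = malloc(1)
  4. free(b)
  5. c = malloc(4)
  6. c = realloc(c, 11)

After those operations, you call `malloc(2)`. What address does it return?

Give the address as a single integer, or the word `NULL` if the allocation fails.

Op 1: a = malloc(17) -> a = 0; heap: [0-16 ALLOC][17-50 FREE]
Op 2: free(a) -> (freed a); heap: [0-50 FREE]
Op 3: b = malloc(1) -> b = 0; heap: [0-0 ALLOC][1-50 FREE]
Op 4: free(b) -> (freed b); heap: [0-50 FREE]
Op 5: c = malloc(4) -> c = 0; heap: [0-3 ALLOC][4-50 FREE]
Op 6: c = realloc(c, 11) -> c = 0; heap: [0-10 ALLOC][11-50 FREE]
malloc(2): first-fit scan over [0-10 ALLOC][11-50 FREE] -> 11

Answer: 11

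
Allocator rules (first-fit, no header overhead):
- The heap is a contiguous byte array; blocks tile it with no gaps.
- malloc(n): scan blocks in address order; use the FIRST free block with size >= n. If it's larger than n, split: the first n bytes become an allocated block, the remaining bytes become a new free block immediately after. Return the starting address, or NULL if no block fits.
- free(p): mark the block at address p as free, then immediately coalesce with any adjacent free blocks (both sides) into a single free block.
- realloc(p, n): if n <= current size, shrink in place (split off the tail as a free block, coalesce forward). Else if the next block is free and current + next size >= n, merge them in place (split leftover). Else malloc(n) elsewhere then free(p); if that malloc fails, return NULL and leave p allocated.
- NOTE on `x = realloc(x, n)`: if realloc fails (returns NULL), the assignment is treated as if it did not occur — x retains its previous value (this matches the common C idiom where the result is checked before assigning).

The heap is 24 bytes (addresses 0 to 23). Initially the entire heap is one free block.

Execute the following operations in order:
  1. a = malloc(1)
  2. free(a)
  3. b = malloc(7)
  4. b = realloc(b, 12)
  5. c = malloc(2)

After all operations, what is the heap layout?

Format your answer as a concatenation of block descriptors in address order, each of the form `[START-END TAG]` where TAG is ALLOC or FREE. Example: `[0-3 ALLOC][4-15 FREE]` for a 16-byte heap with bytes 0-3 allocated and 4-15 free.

Answer: [0-11 ALLOC][12-13 ALLOC][14-23 FREE]

Derivation:
Op 1: a = malloc(1) -> a = 0; heap: [0-0 ALLOC][1-23 FREE]
Op 2: free(a) -> (freed a); heap: [0-23 FREE]
Op 3: b = malloc(7) -> b = 0; heap: [0-6 ALLOC][7-23 FREE]
Op 4: b = realloc(b, 12) -> b = 0; heap: [0-11 ALLOC][12-23 FREE]
Op 5: c = malloc(2) -> c = 12; heap: [0-11 ALLOC][12-13 ALLOC][14-23 FREE]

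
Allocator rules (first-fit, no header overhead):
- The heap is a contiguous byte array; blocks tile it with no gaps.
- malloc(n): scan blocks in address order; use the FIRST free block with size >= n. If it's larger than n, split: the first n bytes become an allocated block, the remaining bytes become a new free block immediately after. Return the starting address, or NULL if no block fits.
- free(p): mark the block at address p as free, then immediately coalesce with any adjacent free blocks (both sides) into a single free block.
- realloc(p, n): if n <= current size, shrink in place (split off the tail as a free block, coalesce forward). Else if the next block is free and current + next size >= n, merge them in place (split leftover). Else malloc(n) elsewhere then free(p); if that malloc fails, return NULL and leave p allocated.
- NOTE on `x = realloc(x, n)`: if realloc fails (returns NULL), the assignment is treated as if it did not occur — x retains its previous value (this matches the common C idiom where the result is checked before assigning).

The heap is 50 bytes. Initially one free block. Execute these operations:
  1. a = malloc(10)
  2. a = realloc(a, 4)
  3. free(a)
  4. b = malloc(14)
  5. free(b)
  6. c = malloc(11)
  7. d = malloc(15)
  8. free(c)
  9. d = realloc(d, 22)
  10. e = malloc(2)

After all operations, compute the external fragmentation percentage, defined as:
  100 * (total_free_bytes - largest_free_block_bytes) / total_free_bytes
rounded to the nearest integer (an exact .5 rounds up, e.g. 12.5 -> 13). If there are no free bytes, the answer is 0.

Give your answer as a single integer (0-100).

Answer: 35

Derivation:
Op 1: a = malloc(10) -> a = 0; heap: [0-9 ALLOC][10-49 FREE]
Op 2: a = realloc(a, 4) -> a = 0; heap: [0-3 ALLOC][4-49 FREE]
Op 3: free(a) -> (freed a); heap: [0-49 FREE]
Op 4: b = malloc(14) -> b = 0; heap: [0-13 ALLOC][14-49 FREE]
Op 5: free(b) -> (freed b); heap: [0-49 FREE]
Op 6: c = malloc(11) -> c = 0; heap: [0-10 ALLOC][11-49 FREE]
Op 7: d = malloc(15) -> d = 11; heap: [0-10 ALLOC][11-25 ALLOC][26-49 FREE]
Op 8: free(c) -> (freed c); heap: [0-10 FREE][11-25 ALLOC][26-49 FREE]
Op 9: d = realloc(d, 22) -> d = 11; heap: [0-10 FREE][11-32 ALLOC][33-49 FREE]
Op 10: e = malloc(2) -> e = 0; heap: [0-1 ALLOC][2-10 FREE][11-32 ALLOC][33-49 FREE]
Free blocks: [9 17] total_free=26 largest=17 -> 100*(26-17)/26 = 900/26 ≈ 34.615 -> rounds to 35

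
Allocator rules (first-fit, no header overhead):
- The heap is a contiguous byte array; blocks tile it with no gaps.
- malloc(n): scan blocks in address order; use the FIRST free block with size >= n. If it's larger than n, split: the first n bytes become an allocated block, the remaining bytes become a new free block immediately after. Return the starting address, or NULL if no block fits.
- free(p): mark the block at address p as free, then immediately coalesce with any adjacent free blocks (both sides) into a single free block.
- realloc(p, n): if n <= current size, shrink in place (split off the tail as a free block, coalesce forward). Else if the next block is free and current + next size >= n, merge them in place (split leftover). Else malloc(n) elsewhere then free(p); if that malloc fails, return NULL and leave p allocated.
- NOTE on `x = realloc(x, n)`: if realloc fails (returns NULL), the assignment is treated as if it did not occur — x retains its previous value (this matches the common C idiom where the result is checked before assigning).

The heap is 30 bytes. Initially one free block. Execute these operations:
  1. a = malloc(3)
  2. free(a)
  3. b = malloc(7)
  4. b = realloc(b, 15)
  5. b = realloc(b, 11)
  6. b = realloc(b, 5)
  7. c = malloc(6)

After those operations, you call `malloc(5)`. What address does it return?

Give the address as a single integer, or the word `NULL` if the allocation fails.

Answer: 11

Derivation:
Op 1: a = malloc(3) -> a = 0; heap: [0-2 ALLOC][3-29 FREE]
Op 2: free(a) -> (freed a); heap: [0-29 FREE]
Op 3: b = malloc(7) -> b = 0; heap: [0-6 ALLOC][7-29 FREE]
Op 4: b = realloc(b, 15) -> b = 0; heap: [0-14 ALLOC][15-29 FREE]
Op 5: b = realloc(b, 11) -> b = 0; heap: [0-10 ALLOC][11-29 FREE]
Op 6: b = realloc(b, 5) -> b = 0; heap: [0-4 ALLOC][5-29 FREE]
Op 7: c = malloc(6) -> c = 5; heap: [0-4 ALLOC][5-10 ALLOC][11-29 FREE]
malloc(5): first-fit scan over [0-4 ALLOC][5-10 ALLOC][11-29 FREE] -> 11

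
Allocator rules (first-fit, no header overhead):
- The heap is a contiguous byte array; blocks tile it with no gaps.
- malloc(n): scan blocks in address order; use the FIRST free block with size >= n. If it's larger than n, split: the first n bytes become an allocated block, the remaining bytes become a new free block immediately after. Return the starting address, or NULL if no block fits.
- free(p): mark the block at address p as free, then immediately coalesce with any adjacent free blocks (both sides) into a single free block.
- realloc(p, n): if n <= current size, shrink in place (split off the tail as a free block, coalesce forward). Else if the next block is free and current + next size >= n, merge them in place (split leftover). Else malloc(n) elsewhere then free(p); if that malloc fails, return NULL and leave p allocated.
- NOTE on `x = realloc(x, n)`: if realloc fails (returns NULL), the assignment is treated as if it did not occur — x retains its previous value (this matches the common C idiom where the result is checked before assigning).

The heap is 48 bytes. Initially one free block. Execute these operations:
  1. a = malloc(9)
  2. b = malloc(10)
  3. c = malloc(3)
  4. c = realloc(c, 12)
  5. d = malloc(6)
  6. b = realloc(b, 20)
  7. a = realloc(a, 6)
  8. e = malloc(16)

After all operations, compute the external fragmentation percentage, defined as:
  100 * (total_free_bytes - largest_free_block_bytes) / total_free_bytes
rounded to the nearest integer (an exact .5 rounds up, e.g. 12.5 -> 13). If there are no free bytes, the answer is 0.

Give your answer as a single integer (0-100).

Answer: 21

Derivation:
Op 1: a = malloc(9) -> a = 0; heap: [0-8 ALLOC][9-47 FREE]
Op 2: b = malloc(10) -> b = 9; heap: [0-8 ALLOC][9-18 ALLOC][19-47 FREE]
Op 3: c = malloc(3) -> c = 19; heap: [0-8 ALLOC][9-18 ALLOC][19-21 ALLOC][22-47 FREE]
Op 4: c = realloc(c, 12) -> c = 19; heap: [0-8 ALLOC][9-18 ALLOC][19-30 ALLOC][31-47 FREE]
Op 5: d = malloc(6) -> d = 31; heap: [0-8 ALLOC][9-18 ALLOC][19-30 ALLOC][31-36 ALLOC][37-47 FREE]
Op 6: b = realloc(b, 20) -> NULL (b unchanged); heap: [0-8 ALLOC][9-18 ALLOC][19-30 ALLOC][31-36 ALLOC][37-47 FREE]
Op 7: a = realloc(a, 6) -> a = 0; heap: [0-5 ALLOC][6-8 FREE][9-18 ALLOC][19-30 ALLOC][31-36 ALLOC][37-47 FREE]
Op 8: e = malloc(16) -> e = NULL; heap: [0-5 ALLOC][6-8 FREE][9-18 ALLOC][19-30 ALLOC][31-36 ALLOC][37-47 FREE]
Free blocks: [3 11] total_free=14 largest=11 -> 100*(14-11)/14 = 300/14 ≈ 21.429 -> rounds to 21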